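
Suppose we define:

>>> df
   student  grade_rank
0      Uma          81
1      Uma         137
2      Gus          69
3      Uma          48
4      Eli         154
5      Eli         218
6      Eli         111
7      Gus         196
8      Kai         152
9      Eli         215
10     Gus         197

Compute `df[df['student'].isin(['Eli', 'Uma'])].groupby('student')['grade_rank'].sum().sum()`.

964

filter rows where student in ['Eli', 'Uma']:
  student  grade_rank
0     Uma          81
1     Uma         137
3     Uma          48
4     Eli         154
5     Eli         218
6     Eli         111
9     Eli         215
group by student, sum of grade_rank:
student
Eli    698
Uma    266
Name: grade_rank, dtype: int64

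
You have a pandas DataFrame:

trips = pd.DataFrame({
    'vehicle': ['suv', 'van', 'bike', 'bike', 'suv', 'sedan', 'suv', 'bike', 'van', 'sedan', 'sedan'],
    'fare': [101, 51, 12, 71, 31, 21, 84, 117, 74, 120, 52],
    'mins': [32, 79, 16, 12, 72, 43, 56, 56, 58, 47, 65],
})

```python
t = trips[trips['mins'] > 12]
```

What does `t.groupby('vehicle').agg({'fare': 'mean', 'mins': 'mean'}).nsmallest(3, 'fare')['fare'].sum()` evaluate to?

191.333333333

filter rows where mins > 12:
   vehicle  fare  mins
0      suv   101    32
1      van    51    79
2     bike    12    16
4      suv    31    72
5    sedan    21    43
6      suv    84    56
7     bike   117    56
8      van    74    58
9    sedan   120    47
10   sedan    52    65
group by vehicle: mean(fare), mean(mins):
              fare       mins
vehicle                      
bike     64.500000  36.000000
sedan    64.333333  51.666667
suv      72.000000  53.333333
van      62.500000  68.500000
take 3 rows with smallest fare:
              fare       mins
vehicle                      
van      62.500000  68.500000
sedan    64.333333  51.666667
bike     64.500000  36.000000
Finally, sum of column 'fare' = 191.333333333.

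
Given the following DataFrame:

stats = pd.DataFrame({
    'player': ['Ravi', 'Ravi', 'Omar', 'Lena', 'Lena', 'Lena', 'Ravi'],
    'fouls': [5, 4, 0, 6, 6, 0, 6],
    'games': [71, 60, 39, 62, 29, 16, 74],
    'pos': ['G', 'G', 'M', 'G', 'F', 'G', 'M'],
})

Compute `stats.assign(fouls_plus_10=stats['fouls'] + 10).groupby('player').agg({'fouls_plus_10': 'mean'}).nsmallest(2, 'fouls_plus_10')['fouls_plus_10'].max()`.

14.0

add column fouls_plus_10 = stats['fouls'] + 10:
  player  fouls  games pos  fouls_plus_10
0   Ravi      5     71   G             15
1   Ravi      4     60   G             14
2   Omar      0     39   M             10
3   Lena      6     62   G             16
4   Lena      6     29   F             16
5   Lena      0     16   G             10
6   Ravi      6     74   M             16
group by player, mean of fouls_plus_10:
        fouls_plus_10
player               
Lena             14.0
Omar             10.0
Ravi             15.0
take 2 rows with smallest fouls_plus_10:
        fouls_plus_10
player               
Omar             10.0
Lena             14.0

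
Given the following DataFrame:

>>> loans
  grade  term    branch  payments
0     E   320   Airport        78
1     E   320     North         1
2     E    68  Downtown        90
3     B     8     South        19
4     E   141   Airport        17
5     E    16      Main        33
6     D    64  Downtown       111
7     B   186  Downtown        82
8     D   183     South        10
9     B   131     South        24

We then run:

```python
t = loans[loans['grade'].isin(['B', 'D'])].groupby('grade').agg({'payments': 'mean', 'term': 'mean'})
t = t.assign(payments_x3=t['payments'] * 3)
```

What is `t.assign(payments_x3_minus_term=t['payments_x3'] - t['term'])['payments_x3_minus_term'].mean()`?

filter rows where grade in ['B', 'D']:
  grade  term    branch  payments
3     B     8     South        19
6     D    64  Downtown       111
7     B   186  Downtown        82
8     D   183     South        10
9     B   131     South        24
group by grade: mean(payments), mean(term):
        payments        term
grade                       
B      41.666667  108.333333
D      60.500000  123.500000
add column payments_x3 = t['payments'] * 3:
        payments        term  payments_x3
grade                                    
B      41.666667  108.333333        125.0
D      60.500000  123.500000        181.5
add column payments_x3_minus_term = t['payments_x3'] - t['term']:
        payments        term  payments_x3  payments_x3_minus_term
grade                                                            
B      41.666667  108.333333        125.0               16.666667
D      60.500000  123.500000        181.5               58.000000
So mean() = 37.3333333333.

37.3333333333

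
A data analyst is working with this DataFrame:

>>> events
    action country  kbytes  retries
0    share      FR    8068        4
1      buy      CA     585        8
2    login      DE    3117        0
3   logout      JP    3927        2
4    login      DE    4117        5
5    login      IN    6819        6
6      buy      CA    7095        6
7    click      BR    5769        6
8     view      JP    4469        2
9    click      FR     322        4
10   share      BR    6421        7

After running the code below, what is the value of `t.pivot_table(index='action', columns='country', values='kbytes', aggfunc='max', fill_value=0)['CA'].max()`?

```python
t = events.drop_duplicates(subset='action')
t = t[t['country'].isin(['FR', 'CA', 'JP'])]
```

drop duplicate action (keep=first):
   action country  kbytes  retries
0   share      FR    8068        4
1     buy      CA     585        8
2   login      DE    3117        0
3  logout      JP    3927        2
7   click      BR    5769        6
8    view      JP    4469        2
filter rows where country in ['FR', 'CA', 'JP']:
   action country  kbytes  retries
0   share      FR    8068        4
1     buy      CA     585        8
3  logout      JP    3927        2
8    view      JP    4469        2
pivot: rows=action, cols=country, max(kbytes):
country   CA    FR    JP
action                  
buy      585     0     0
logout     0     0  3927
share      0  8068     0
view       0     0  4469
Reading off the max of column 'CA', we get 585.

585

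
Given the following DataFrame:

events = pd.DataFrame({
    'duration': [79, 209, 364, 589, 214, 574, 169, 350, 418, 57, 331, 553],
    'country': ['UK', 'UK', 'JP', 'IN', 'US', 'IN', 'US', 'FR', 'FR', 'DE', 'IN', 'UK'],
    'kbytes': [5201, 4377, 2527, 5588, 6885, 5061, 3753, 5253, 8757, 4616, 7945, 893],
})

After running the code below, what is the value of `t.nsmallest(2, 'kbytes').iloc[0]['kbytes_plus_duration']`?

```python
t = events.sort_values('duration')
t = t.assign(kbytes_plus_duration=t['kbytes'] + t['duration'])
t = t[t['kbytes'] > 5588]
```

sort by duration:
    duration country  kbytes
9         57      DE    4616
0         79      UK    5201
6        169      US    3753
1        209      UK    4377
4        214      US    6885
10       331      IN    7945
7        350      FR    5253
2        364      JP    2527
8        418      FR    8757
11       553      UK     893
5        574      IN    5061
3        589      IN    5588
add column kbytes_plus_duration = t['kbytes'] + t['duration']:
    duration country  kbytes  kbytes_plus_duration
9         57      DE    4616                  4673
0         79      UK    5201                  5280
6        169      US    3753                  3922
1        209      UK    4377                  4586
4        214      US    6885                  7099
10       331      IN    7945                  8276
7        350      FR    5253                  5603
2        364      JP    2527                  2891
8        418      FR    8757                  9175
11       553      UK     893                  1446
5        574      IN    5061                  5635
3        589      IN    5588                  6177
filter rows where kbytes > 5588:
    duration country  kbytes  kbytes_plus_duration
4        214      US    6885                  7099
10       331      IN    7945                  8276
8        418      FR    8757                  9175
take 2 rows with smallest kbytes:
    duration country  kbytes  kbytes_plus_duration
4        214      US    6885                  7099
10       331      IN    7945                  8276

7099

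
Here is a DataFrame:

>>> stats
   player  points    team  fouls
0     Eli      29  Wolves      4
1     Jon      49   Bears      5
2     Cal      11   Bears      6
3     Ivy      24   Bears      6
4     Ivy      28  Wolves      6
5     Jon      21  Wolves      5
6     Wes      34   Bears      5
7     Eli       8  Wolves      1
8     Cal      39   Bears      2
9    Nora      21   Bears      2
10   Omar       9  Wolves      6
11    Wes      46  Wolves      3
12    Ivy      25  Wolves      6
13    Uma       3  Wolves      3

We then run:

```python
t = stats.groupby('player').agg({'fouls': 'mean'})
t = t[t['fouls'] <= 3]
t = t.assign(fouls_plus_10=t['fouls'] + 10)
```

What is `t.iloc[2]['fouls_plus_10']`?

13.0

group by player, mean of fouls:
        fouls
player       
Cal       4.0
Eli       2.5
Ivy       6.0
Jon       5.0
Nora      2.0
Omar      6.0
Uma       3.0
Wes       4.0
filter rows where fouls <= 3:
        fouls
player       
Eli       2.5
Nora      2.0
Uma       3.0
add column fouls_plus_10 = t['fouls'] + 10:
        fouls  fouls_plus_10
player                      
Eli       2.5           12.5
Nora      2.0           12.0
Uma       3.0           13.0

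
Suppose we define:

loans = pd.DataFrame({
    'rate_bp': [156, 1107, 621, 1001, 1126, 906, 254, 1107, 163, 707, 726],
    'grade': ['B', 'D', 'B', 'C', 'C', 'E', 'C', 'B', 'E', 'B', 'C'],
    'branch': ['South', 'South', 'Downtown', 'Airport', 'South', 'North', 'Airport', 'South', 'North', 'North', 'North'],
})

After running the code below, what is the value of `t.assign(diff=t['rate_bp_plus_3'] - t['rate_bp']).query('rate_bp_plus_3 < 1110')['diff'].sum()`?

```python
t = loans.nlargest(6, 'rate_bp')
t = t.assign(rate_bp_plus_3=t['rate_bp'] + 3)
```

9

take 6 rows with largest rate_bp:
    rate_bp grade   branch
4      1126     C    South
1      1107     D    South
7      1107     B    South
3      1001     C  Airport
5       906     E    North
10      726     C    North
add column rate_bp_plus_3 = t['rate_bp'] + 3:
    rate_bp grade   branch  rate_bp_plus_3
4      1126     C    South            1129
1      1107     D    South            1110
7      1107     B    South            1110
3      1001     C  Airport            1004
5       906     E    North             909
10      726     C    North             729
add column diff = t['rate_bp_plus_3'] - t['rate_bp']:
    rate_bp grade   branch  rate_bp_plus_3  diff
4      1126     C    South            1129     3
1      1107     D    South            1110     3
7      1107     B    South            1110     3
3      1001     C  Airport            1004     3
5       906     E    North             909     3
10      726     C    North             729     3
filter rows where rate_bp_plus_3 < 1110:
    rate_bp grade   branch  rate_bp_plus_3  diff
3      1001     C  Airport            1004     3
5       906     E    North             909     3
10      726     C    North             729     3
sum of column 'diff' → 9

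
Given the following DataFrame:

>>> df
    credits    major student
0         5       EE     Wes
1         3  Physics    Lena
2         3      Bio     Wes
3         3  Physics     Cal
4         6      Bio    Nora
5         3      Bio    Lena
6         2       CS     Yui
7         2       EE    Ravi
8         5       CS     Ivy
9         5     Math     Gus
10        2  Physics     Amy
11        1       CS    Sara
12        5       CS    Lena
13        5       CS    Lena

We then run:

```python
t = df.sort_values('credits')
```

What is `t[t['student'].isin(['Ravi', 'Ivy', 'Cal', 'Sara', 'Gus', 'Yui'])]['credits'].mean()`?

sort by credits:
    credits    major student
11        1       CS    Sara
6         2       CS     Yui
7         2       EE    Ravi
10        2  Physics     Amy
1         3  Physics    Lena
2         3      Bio     Wes
3         3  Physics     Cal
5         3      Bio    Lena
0         5       EE     Wes
8         5       CS     Ivy
9         5     Math     Gus
12        5       CS    Lena
13        5       CS    Lena
4         6      Bio    Nora
filter rows where student in ['Ravi', 'Ivy', 'Cal', 'Sara', 'Gus', 'Yui']:
    credits    major student
11        1       CS    Sara
6         2       CS     Yui
7         2       EE    Ravi
3         3  Physics     Cal
8         5       CS     Ivy
9         5     Math     Gus
Finally, mean of column 'credits' = 3.0.

3.0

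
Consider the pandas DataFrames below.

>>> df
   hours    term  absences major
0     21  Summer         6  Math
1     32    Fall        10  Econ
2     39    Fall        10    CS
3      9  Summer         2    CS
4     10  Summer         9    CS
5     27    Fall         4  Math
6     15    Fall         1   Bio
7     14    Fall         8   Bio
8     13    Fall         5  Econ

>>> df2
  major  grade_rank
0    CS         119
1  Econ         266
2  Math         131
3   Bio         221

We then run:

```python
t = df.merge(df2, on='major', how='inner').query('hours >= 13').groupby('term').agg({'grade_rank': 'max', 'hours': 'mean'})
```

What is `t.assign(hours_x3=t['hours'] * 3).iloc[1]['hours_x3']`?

63.0

merge on 'major' (how='inner') → 9 rows:
   hours    term  absences major  grade_rank
0     21  Summer         6  Math         131
1     32    Fall        10  Econ         266
2     39    Fall        10    CS         119
3      9  Summer         2    CS         119
4     10  Summer         9    CS         119
5     27    Fall         4  Math         131
6     15    Fall         1   Bio         221
7     14    Fall         8   Bio         221
8     13    Fall         5  Econ         266
filter rows where hours >= 13:
   hours    term  absences major  grade_rank
0     21  Summer         6  Math         131
1     32    Fall        10  Econ         266
2     39    Fall        10    CS         119
5     27    Fall         4  Math         131
6     15    Fall         1   Bio         221
7     14    Fall         8   Bio         221
8     13    Fall         5  Econ         266
group by term: max(grade_rank), mean(hours):
        grade_rank      hours
term                         
Fall           266  23.333333
Summer         131  21.000000
add column hours_x3 = t['hours'] * 3:
        grade_rank      hours  hours_x3
term                                   
Fall           266  23.333333      70.0
Summer         131  21.000000      63.0
The value at position 1, column 'hours_x3' is 63.0.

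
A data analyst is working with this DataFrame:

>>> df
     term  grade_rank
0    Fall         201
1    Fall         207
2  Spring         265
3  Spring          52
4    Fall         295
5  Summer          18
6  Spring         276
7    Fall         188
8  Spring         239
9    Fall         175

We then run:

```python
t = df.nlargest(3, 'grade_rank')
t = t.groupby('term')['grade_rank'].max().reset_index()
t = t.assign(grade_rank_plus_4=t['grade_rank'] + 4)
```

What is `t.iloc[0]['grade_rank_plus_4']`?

299

take 3 rows with largest grade_rank:
     term  grade_rank
4    Fall         295
6  Spring         276
2  Spring         265
group by term, max of grade_rank:
term
Fall      295
Spring    276
Name: grade_rank, dtype: int64
reset_index():
     term  grade_rank
0    Fall         295
1  Spring         276
add column grade_rank_plus_4 = t['grade_rank'] + 4:
     term  grade_rank  grade_rank_plus_4
0    Fall         295                299
1  Spring         276                280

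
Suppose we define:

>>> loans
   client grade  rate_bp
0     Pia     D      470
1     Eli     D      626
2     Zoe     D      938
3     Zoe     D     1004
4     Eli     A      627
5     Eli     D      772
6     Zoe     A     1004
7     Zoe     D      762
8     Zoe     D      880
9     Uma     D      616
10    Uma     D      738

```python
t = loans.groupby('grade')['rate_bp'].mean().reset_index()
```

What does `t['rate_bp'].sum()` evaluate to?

1571.72222222

group by grade, mean of rate_bp:
grade
A    815.500000
D    756.222222
Name: rate_bp, dtype: float64
reset_index():
  grade     rate_bp
0     A  815.500000
1     D  756.222222
Hence 1571.72222222.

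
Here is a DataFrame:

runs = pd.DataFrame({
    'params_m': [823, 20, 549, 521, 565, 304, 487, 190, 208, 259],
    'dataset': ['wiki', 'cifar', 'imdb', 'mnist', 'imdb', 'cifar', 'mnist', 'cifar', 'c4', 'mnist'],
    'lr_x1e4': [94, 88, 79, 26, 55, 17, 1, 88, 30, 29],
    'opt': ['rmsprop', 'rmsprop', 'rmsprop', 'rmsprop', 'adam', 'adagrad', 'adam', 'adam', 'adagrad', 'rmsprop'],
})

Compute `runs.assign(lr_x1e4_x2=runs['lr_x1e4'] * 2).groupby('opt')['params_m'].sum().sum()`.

3926

add column lr_x1e4_x2 = runs['lr_x1e4'] * 2:
   params_m dataset  lr_x1e4      opt  lr_x1e4_x2
0       823    wiki       94  rmsprop         188
1        20   cifar       88  rmsprop         176
2       549    imdb       79  rmsprop         158
3       521   mnist       26  rmsprop          52
4       565    imdb       55     adam         110
5       304   cifar       17  adagrad          34
6       487   mnist        1     adam           2
7       190   cifar       88     adam         176
8       208      c4       30  adagrad          60
9       259   mnist       29  rmsprop          58
group by opt, sum of params_m:
opt
adagrad     512
adam       1242
rmsprop    2172
Name: params_m, dtype: int64
Hence 3926.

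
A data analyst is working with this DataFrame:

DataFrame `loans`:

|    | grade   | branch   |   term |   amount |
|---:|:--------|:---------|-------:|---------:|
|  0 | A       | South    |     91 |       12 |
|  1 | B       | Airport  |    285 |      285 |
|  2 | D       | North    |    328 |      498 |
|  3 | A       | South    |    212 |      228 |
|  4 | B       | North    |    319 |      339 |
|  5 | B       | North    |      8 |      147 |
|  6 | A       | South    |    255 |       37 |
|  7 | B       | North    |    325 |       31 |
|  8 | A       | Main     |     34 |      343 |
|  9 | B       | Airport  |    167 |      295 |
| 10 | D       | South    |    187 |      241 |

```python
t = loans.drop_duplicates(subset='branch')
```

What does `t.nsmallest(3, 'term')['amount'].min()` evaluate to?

drop duplicate branch (keep=first):
  grade   branch  term  amount
0     A    South    91      12
1     B  Airport   285     285
2     D    North   328     498
8     A     Main    34     343
take 3 rows with smallest term:
  grade   branch  term  amount
8     A     Main    34     343
0     A    South    91      12
1     B  Airport   285     285
The min of column 'amount' is 12.

12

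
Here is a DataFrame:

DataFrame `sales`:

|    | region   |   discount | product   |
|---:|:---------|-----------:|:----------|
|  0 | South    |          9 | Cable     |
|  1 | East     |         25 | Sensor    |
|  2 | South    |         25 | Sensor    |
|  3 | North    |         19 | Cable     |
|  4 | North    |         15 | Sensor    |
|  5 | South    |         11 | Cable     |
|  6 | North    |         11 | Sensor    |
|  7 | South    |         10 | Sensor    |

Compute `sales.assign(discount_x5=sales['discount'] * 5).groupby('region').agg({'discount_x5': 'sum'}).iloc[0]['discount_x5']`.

add column discount_x5 = sales['discount'] * 5:
  region  discount product  discount_x5
0  South         9   Cable           45
1   East        25  Sensor          125
2  South        25  Sensor          125
3  North        19   Cable           95
4  North        15  Sensor           75
5  South        11   Cable           55
6  North        11  Sensor           55
7  South        10  Sensor           50
group by region, sum of discount_x5:
        discount_x5
region             
East            125
North           225
South           275
Hence 125.

125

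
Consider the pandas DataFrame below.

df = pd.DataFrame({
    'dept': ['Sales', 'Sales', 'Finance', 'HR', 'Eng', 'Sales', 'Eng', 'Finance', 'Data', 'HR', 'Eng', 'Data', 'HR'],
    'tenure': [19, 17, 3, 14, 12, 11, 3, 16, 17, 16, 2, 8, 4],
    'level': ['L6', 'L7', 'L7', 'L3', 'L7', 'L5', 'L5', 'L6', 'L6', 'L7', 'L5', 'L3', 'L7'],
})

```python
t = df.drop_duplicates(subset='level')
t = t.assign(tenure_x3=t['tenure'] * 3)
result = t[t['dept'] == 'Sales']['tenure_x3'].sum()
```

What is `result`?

drop duplicate level (keep=first):
    dept  tenure level
0  Sales      19    L6
1  Sales      17    L7
3     HR      14    L3
5  Sales      11    L5
add column tenure_x3 = t['tenure'] * 3:
    dept  tenure level  tenure_x3
0  Sales      19    L6         57
1  Sales      17    L7         51
3     HR      14    L3         42
5  Sales      11    L5         33
filter rows where dept == 'Sales':
    dept  tenure level  tenure_x3
0  Sales      19    L6         57
1  Sales      17    L7         51
5  Sales      11    L5         33
The sum of column 'tenure_x3' is 141.

141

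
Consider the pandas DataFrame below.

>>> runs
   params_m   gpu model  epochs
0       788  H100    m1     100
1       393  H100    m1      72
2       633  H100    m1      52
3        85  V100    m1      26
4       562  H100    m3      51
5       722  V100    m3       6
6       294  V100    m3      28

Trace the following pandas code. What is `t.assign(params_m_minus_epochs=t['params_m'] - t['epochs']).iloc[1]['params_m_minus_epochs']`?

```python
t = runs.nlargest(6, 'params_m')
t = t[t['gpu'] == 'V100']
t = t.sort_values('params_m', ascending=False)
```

take 6 rows with largest params_m:
   params_m   gpu model  epochs
0       788  H100    m1     100
5       722  V100    m3       6
2       633  H100    m1      52
4       562  H100    m3      51
1       393  H100    m1      72
6       294  V100    m3      28
filter rows where gpu == 'V100':
   params_m   gpu model  epochs
5       722  V100    m3       6
6       294  V100    m3      28
sort by params_m descending:
   params_m   gpu model  epochs
5       722  V100    m3       6
6       294  V100    m3      28
add column params_m_minus_epochs = t['params_m'] - t['epochs']:
   params_m   gpu model  epochs  params_m_minus_epochs
5       722  V100    m3       6                    716
6       294  V100    m3      28                    266
So iloc[1]['params_m_minus_epochs'] = 266.

266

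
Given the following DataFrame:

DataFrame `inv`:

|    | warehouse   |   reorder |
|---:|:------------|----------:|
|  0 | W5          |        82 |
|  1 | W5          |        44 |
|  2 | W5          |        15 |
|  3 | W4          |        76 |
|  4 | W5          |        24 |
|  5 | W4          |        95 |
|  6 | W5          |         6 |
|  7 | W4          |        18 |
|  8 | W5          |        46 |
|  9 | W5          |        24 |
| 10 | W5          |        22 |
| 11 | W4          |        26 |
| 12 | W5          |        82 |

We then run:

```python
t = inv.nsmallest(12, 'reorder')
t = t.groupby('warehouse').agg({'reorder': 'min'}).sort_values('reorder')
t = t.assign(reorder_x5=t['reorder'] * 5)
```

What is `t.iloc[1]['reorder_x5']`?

90

take 12 rows with smallest reorder:
   warehouse  reorder
6         W5        6
2         W5       15
7         W4       18
10        W5       22
4         W5       24
9         W5       24
11        W4       26
1         W5       44
8         W5       46
3         W4       76
0         W5       82
12        W5       82
group by warehouse, min of reorder:
           reorder
warehouse         
W4              18
W5               6
sort by reorder:
           reorder
warehouse         
W5               6
W4              18
add column reorder_x5 = t['reorder'] * 5:
           reorder  reorder_x5
warehouse                     
W5               6          30
W4              18          90
The value at position 1, column 'reorder_x5' is 90.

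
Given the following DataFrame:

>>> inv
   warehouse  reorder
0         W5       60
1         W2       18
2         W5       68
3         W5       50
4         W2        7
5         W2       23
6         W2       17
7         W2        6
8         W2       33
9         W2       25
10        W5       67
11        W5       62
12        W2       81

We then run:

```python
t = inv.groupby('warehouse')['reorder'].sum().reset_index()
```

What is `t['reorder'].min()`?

group by warehouse, sum of reorder:
warehouse
W2    210
W5    307
Name: reorder, dtype: int64
reset_index():
  warehouse  reorder
0        W2      210
1        W5      307
Then the min of column 'reorder': 210

210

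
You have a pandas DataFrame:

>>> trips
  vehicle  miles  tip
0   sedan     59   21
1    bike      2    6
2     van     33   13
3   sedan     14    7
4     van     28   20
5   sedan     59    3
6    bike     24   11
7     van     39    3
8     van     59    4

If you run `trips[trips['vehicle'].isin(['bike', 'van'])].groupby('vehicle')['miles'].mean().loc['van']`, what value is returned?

39.75

filter rows where vehicle in ['bike', 'van']:
  vehicle  miles  tip
1    bike      2    6
2     van     33   13
4     van     28   20
6    bike     24   11
7     van     39    3
8     van     59    4
group by vehicle, mean of miles:
vehicle
bike    13.00
van     39.75
Name: miles, dtype: float64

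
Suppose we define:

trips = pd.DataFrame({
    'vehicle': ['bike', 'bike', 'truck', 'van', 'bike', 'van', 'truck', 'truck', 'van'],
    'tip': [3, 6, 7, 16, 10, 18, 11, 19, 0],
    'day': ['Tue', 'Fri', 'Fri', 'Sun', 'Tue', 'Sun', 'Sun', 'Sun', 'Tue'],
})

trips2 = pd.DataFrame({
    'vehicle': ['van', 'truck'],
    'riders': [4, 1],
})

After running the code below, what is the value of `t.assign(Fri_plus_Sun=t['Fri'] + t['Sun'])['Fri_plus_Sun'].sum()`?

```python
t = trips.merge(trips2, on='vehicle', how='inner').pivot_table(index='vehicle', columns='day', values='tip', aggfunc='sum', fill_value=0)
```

merge on 'vehicle' (how='inner') → 6 rows:
  vehicle  tip  day  riders
0   truck    7  Fri       1
1     van   16  Sun       4
2     van   18  Sun       4
3   truck   11  Sun       1
4   truck   19  Sun       1
5     van    0  Tue       4
pivot: rows=vehicle, cols=day, sum(tip):
day      Fri  Sun  Tue
vehicle               
truck      7   30    0
van        0   34    0
add column Fri_plus_Sun = t['Fri'] + t['Sun']:
day      Fri  Sun  Tue  Fri_plus_Sun
vehicle                             
truck      7   30    0            37
van        0   34    0            34
So sum() = 71.

71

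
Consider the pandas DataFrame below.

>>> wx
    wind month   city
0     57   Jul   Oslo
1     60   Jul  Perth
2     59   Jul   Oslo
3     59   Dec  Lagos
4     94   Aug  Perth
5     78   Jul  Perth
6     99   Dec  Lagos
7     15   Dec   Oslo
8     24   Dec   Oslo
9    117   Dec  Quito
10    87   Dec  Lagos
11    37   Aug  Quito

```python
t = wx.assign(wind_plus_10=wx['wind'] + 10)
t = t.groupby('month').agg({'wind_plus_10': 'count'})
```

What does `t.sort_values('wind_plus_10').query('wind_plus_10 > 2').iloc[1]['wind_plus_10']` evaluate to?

6

add column wind_plus_10 = wx['wind'] + 10:
    wind month   city  wind_plus_10
0     57   Jul   Oslo            67
1     60   Jul  Perth            70
2     59   Jul   Oslo            69
3     59   Dec  Lagos            69
4     94   Aug  Perth           104
5     78   Jul  Perth            88
6     99   Dec  Lagos           109
7     15   Dec   Oslo            25
8     24   Dec   Oslo            34
9    117   Dec  Quito           127
10    87   Dec  Lagos            97
11    37   Aug  Quito            47
group by month, count of wind_plus_10:
       wind_plus_10
month              
Aug               2
Dec               6
Jul               4
sort by wind_plus_10:
       wind_plus_10
month              
Aug               2
Jul               4
Dec               6
filter rows where wind_plus_10 > 2:
       wind_plus_10
month              
Jul               4
Dec               6
Taking the value at position 1, column 'wind_plus_10' gives 6.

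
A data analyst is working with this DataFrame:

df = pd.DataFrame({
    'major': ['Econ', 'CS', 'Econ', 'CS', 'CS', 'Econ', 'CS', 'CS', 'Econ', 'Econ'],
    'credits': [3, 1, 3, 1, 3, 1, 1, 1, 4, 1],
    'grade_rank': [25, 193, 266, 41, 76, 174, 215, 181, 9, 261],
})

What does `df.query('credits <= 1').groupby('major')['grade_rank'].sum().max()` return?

630

filter rows where credits <= 1:
  major  credits  grade_rank
1    CS        1         193
3    CS        1          41
5  Econ        1         174
6    CS        1         215
7    CS        1         181
9  Econ        1         261
group by major, sum of grade_rank:
major
CS      630
Econ    435
Name: grade_rank, dtype: int64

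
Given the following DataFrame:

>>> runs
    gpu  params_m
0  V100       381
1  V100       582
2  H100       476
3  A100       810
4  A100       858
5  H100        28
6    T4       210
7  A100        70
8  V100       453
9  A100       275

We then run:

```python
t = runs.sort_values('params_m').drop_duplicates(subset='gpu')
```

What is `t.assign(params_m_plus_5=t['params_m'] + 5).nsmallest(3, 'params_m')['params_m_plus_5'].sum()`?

323

sort by params_m:
    gpu  params_m
5  H100        28
7  A100        70
6    T4       210
9  A100       275
0  V100       381
8  V100       453
2  H100       476
1  V100       582
3  A100       810
4  A100       858
drop duplicate gpu (keep=first):
    gpu  params_m
5  H100        28
7  A100        70
6    T4       210
0  V100       381
add column params_m_plus_5 = t['params_m'] + 5:
    gpu  params_m  params_m_plus_5
5  H100        28               33
7  A100        70               75
6    T4       210              215
0  V100       381              386
take 3 rows with smallest params_m:
    gpu  params_m  params_m_plus_5
5  H100        28               33
7  A100        70               75
6    T4       210              215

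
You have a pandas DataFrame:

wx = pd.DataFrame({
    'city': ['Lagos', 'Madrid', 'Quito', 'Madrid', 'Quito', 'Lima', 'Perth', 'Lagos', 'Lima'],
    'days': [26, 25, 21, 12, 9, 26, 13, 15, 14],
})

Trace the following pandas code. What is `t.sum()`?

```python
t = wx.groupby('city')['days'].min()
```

63

group by city, min of days:
city
Lagos     15
Lima      14
Madrid    12
Perth     13
Quito      9
Name: days, dtype: int64
Then the sum of the resulting series: 63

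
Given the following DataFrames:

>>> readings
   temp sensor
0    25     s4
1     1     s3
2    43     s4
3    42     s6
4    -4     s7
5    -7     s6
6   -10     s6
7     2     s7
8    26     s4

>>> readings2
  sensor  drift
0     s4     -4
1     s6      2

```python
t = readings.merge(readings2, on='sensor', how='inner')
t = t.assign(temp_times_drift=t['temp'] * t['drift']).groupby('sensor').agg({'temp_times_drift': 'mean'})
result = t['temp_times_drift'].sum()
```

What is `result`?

merge on 'sensor' (how='inner') → 6 rows:
   temp sensor  drift
0    25     s4     -4
1    43     s4     -4
2    42     s6      2
3    -7     s6      2
4   -10     s6      2
5    26     s4     -4
add column temp_times_drift = t['temp'] * t['drift']:
   temp sensor  drift  temp_times_drift
0    25     s4     -4              -100
1    43     s4     -4              -172
2    42     s6      2                84
3    -7     s6      2               -14
4   -10     s6      2               -20
5    26     s4     -4              -104
group by sensor, mean of temp_times_drift:
        temp_times_drift
sensor                  
s4           -125.333333
s6             16.666667
sum of column 'temp_times_drift' → -108.666666667

-108.666666667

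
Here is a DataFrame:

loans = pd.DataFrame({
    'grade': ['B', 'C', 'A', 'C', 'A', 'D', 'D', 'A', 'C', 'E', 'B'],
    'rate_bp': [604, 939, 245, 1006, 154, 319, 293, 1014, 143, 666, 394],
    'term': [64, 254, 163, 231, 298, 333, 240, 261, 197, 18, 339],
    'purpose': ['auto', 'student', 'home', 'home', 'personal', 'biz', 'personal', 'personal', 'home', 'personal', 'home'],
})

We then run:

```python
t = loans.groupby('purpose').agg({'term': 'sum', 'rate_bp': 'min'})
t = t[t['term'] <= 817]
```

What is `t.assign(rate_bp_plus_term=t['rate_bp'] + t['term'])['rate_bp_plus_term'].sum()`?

group by purpose: sum(term), min(rate_bp):
          term  rate_bp
purpose                
auto        64      604
biz        333      319
home       930      143
personal   817      154
student    254      939
filter rows where term <= 817:
          term  rate_bp
purpose                
auto        64      604
biz        333      319
personal   817      154
student    254      939
add column rate_bp_plus_term = t['rate_bp'] + t['term']:
          term  rate_bp  rate_bp_plus_term
purpose                                   
auto        64      604                668
biz        333      319                652
personal   817      154                971
student    254      939               1193
Hence 3484.

3484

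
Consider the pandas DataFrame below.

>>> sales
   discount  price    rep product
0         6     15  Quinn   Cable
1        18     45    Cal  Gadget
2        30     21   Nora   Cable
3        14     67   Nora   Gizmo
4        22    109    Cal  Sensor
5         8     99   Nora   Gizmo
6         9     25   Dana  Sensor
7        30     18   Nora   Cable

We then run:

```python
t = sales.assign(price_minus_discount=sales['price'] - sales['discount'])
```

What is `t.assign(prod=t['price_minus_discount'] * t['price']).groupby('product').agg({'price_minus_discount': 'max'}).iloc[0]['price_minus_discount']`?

9

add column price_minus_discount = sales['price'] - sales['discount']:
   discount  price    rep product  price_minus_discount
0         6     15  Quinn   Cable                     9
1        18     45    Cal  Gadget                    27
2        30     21   Nora   Cable                    -9
3        14     67   Nora   Gizmo                    53
4        22    109    Cal  Sensor                    87
5         8     99   Nora   Gizmo                    91
6         9     25   Dana  Sensor                    16
7        30     18   Nora   Cable                   -12
add column prod = t['price_minus_discount'] * t['price']:
   discount  price    rep product  price_minus_discount  prod
0         6     15  Quinn   Cable                     9   135
1        18     45    Cal  Gadget                    27  1215
2        30     21   Nora   Cable                    -9  -189
3        14     67   Nora   Gizmo                    53  3551
4        22    109    Cal  Sensor                    87  9483
5         8     99   Nora   Gizmo                    91  9009
6         9     25   Dana  Sensor                    16   400
7        30     18   Nora   Cable                   -12  -216
group by product, max of price_minus_discount:
         price_minus_discount
product                      
Cable                       9
Gadget                     27
Gizmo                      91
Sensor                     87
Hence 9.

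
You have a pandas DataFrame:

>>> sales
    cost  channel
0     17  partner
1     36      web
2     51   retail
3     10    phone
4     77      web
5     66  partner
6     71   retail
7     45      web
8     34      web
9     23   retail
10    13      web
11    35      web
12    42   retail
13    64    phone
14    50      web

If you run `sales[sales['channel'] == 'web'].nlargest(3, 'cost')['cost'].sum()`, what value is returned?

filter rows where channel == 'web':
    cost channel
1     36     web
4     77     web
7     45     web
8     34     web
10    13     web
11    35     web
14    50     web
take 3 rows with largest cost:
    cost channel
4     77     web
14    50     web
7     45     web

172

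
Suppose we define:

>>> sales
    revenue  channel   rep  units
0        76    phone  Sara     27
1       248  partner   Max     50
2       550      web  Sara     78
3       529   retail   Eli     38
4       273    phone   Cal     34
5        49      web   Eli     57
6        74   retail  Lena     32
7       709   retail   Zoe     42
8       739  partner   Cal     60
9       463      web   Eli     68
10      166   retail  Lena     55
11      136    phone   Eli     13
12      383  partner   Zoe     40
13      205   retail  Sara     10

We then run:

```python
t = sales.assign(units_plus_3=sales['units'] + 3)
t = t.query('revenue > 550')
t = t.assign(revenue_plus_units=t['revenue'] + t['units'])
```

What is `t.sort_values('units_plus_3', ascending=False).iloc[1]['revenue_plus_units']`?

add column units_plus_3 = sales['units'] + 3:
    revenue  channel   rep  units  units_plus_3
0        76    phone  Sara     27            30
1       248  partner   Max     50            53
2       550      web  Sara     78            81
3       529   retail   Eli     38            41
4       273    phone   Cal     34            37
5        49      web   Eli     57            60
6        74   retail  Lena     32            35
7       709   retail   Zoe     42            45
8       739  partner   Cal     60            63
9       463      web   Eli     68            71
10      166   retail  Lena     55            58
11      136    phone   Eli     13            16
12      383  partner   Zoe     40            43
13      205   retail  Sara     10            13
filter rows where revenue > 550:
   revenue  channel  rep  units  units_plus_3
7      709   retail  Zoe     42            45
8      739  partner  Cal     60            63
add column revenue_plus_units = t['revenue'] + t['units']:
   revenue  channel  rep  units  units_plus_3  revenue_plus_units
7      709   retail  Zoe     42            45                 751
8      739  partner  Cal     60            63                 799
sort by units_plus_3 descending:
   revenue  channel  rep  units  units_plus_3  revenue_plus_units
8      739  partner  Cal     60            63                 799
7      709   retail  Zoe     42            45                 751

751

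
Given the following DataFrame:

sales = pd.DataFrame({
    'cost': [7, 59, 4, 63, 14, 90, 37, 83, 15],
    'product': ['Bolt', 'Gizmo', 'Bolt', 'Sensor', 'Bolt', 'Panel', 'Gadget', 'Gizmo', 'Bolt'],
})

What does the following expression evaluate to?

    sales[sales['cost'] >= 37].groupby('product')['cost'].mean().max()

90.0

filter rows where cost >= 37:
   cost product
1    59   Gizmo
3    63  Sensor
5    90   Panel
6    37  Gadget
7    83   Gizmo
group by product, mean of cost:
product
Gadget    37.0
Gizmo     71.0
Panel     90.0
Sensor    63.0
Name: cost, dtype: float64
Then the max of the resulting series: 90.0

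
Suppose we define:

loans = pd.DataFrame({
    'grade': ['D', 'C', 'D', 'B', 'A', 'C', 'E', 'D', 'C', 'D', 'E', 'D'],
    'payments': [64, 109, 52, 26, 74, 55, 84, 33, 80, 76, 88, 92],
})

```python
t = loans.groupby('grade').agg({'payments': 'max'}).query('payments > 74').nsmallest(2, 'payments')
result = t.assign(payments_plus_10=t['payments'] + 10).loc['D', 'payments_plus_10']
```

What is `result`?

102

group by grade, max of payments:
       payments
grade          
A            74
B            26
C           109
D            92
E            88
filter rows where payments > 74:
       payments
grade          
C           109
D            92
E            88
take 2 rows with smallest payments:
       payments
grade          
E            88
D            92
add column payments_plus_10 = t['payments'] + 10:
       payments  payments_plus_10
grade                            
E            88                98
D            92               102
The value at row 'D', column 'payments_plus_10' is 102.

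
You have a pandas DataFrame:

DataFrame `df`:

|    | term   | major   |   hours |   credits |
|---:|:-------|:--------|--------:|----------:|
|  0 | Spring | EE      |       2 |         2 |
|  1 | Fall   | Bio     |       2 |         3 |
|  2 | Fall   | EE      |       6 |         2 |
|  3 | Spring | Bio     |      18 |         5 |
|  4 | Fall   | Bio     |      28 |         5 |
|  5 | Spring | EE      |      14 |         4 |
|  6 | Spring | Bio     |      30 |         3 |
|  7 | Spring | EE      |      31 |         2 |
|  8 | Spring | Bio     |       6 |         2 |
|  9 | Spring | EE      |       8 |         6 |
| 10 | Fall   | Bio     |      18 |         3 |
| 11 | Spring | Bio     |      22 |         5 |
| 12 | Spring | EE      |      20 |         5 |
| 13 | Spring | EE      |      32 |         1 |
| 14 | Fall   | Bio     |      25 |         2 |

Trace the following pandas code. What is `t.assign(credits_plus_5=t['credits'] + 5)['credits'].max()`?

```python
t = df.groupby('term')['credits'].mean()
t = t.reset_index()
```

group by term, mean of credits:
term
Fall      3.0
Spring    3.5
Name: credits, dtype: float64
reset_index():
     term  credits
0    Fall      3.0
1  Spring      3.5
add column credits_plus_5 = t['credits'] + 5:
     term  credits  credits_plus_5
0    Fall      3.0             8.0
1  Spring      3.5             8.5

3.5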